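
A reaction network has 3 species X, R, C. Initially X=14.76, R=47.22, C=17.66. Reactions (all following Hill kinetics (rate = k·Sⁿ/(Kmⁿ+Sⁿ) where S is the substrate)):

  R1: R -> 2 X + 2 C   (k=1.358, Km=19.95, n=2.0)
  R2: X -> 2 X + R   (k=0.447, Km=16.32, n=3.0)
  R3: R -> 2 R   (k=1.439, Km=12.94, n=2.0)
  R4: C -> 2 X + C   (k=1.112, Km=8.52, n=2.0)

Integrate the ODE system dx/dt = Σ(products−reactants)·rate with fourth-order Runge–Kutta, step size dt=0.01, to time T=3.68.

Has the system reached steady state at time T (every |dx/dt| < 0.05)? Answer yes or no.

Steady state at T: no

RK4 with dt=0.01: 368 steps to T=3.68. Trajectory (selected grid times):
t=0.00: X=14.76 R=47.22 C=17.66
t=0.41: X=16.54 R=47.38 C=18.61
t=0.82: X=18.35 R=47.56 C=19.55
t=1.23: X=20.18 R=47.75 C=20.50
t=1.64: X=22.04 R=47.95 C=21.45
t=2.04: X=23.87 R=48.15 C=22.37
t=2.45: X=25.76 R=48.37 C=23.33
t=2.86: X=27.67 R=48.60 C=24.28
t=3.27: X=29.59 R=48.82 C=25.23
t=3.68: X=31.53 R=49.06 C=26.19
Rates at T: R1=1.1653, R2=0.3926, R3=1.3454, R4=1.0056
dx/dt at T (Σ net stoichiometry × rate): X=+4.7342, R=+0.5727, C=+2.3306
Largest |dx/dt| is |+4.7342| (X) ≥ 0.05 → not steady.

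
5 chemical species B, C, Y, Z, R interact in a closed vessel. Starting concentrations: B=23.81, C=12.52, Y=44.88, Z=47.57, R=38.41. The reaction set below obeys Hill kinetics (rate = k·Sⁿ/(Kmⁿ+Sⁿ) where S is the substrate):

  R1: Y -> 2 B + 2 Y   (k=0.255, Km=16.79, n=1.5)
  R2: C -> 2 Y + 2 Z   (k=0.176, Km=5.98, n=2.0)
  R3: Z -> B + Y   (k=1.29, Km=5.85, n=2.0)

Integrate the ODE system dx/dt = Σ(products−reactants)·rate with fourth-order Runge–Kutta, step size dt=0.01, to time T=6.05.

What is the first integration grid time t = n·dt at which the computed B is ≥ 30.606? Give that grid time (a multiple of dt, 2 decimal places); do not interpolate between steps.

RK4 with dt=0.01: 605 steps to T=6.05. Trajectory (selected grid times):
t=0.00: B=23.81 C=12.52 Y=44.88 Z=47.57 R=38.41
t=0.67: B=24.94 C=12.42 Y=46.06 Z=46.91 R=38.41
t=1.34: B=26.07 C=12.33 Y=47.25 Z=46.25 R=38.41
t=2.02: B=27.22 C=12.23 Y=48.45 Z=45.58 R=38.41
t=2.69: B=28.36 C=12.14 Y=49.63 Z=44.92 R=38.41
t=3.36: B=29.49 C=12.04 Y=50.81 Z=44.26 R=38.41
t=4.01: B=30.60 C=11.95 Y=51.96 Z=43.62 R=38.41
t=4.02: B=30.61 C=11.95 Y=51.97 Z=43.61 R=38.41
t=4.03: B=30.63 C=11.95 Y=51.99 Z=43.60 R=38.41
t=4.71: B=31.79 C=11.85 Y=53.19 Z=42.93 R=38.41
t=5.38: B=32.92 C=11.76 Y=54.37 Z=42.27 R=38.41
t=6.05: B=34.07 C=11.66 Y=55.55 Z=41.61 R=38.41
B(4.01)=30.597 < 30.606 but B(4.02)=30.613 ≥ 30.606, so the first grid time is t=4.02.

Threshold first reached at t = 4.02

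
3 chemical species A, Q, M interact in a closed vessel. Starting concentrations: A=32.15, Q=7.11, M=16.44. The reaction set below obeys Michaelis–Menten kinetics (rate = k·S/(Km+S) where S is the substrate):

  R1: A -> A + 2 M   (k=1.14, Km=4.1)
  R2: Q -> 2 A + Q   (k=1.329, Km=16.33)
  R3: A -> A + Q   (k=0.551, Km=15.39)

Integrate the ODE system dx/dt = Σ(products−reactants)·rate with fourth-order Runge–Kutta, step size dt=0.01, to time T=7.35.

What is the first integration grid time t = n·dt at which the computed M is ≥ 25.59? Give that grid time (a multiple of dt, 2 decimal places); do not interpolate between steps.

RK4 with dt=0.01: 735 steps to T=7.35. Trajectory (selected grid times):
t=0.00: A=32.15 Q=7.11 M=16.44
t=0.82: A=32.82 Q=7.42 M=18.10
t=1.63: A=33.50 Q=7.72 M=19.74
t=2.45: A=34.21 Q=8.03 M=21.41
t=3.27: A=34.94 Q=8.34 M=23.08
t=4.08: A=35.68 Q=8.66 M=24.74
t=4.49: A=36.06 Q=8.81 M=25.58
t=4.50: A=36.07 Q=8.82 M=25.60
t=4.90: A=36.44 Q=8.97 M=26.42
t=5.72: A=37.22 Q=9.29 M=28.10
t=6.53: A=38.01 Q=9.61 M=29.76
t=7.35: A=38.83 Q=9.93 M=31.45
M(4.49)=25.576 < 25.59 but M(4.50)=25.597 ≥ 25.59, so the first grid time is t=4.50.

Threshold first reached at t = 4.50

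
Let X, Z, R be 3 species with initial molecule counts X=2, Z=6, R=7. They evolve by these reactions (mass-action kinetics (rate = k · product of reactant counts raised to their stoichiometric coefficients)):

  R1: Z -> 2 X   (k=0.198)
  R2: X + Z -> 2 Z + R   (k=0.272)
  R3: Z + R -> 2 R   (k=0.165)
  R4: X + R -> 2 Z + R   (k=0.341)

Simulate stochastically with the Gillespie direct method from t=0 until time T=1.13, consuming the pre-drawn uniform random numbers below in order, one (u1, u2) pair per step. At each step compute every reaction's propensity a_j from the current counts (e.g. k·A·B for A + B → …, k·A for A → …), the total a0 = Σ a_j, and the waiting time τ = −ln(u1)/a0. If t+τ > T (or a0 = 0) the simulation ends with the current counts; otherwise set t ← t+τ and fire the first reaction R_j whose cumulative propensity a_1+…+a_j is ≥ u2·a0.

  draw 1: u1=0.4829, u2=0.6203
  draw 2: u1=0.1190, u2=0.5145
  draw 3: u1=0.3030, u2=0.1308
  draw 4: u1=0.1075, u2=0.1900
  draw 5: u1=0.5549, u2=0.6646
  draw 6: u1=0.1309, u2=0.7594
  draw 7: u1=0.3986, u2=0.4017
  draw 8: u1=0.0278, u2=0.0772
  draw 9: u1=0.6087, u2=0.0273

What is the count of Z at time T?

t=0.000: X=2 Z=6 R=7
Draw 1: a1=1.188, a2=3.264, a3=6.930, a4=4.774, a0=16.156; τ=−ln(0.4829)/16.156=0.045 → t=0.045; u2·a0=0.6203·16.156=10.022; a1+a2=4.452 < 10.022 ≤ a1+…+a3=11.382 → R3 fires; X=2 Z=5 R=8
Draw 2: a1=0.990, a2=2.720, a3=6.600, a4=5.456, a0=15.766; τ=−ln(0.1190)/15.766=0.135 → t=0.180; u2·a0=0.5145·15.766=8.112; a1+a2=3.710 < 8.112 ≤ a1+…+a3=10.310 → R3 fires; X=2 Z=4 R=9
Draw 3: a1=0.792, a2=2.176, a3=5.940, a4=6.138, a0=15.046; τ=−ln(0.3030)/15.046=0.079 → t=0.259; u2·a0=0.1308·15.046=1.968; a1=0.792 < 1.968 ≤ a1+a2=2.968 → R2 fires; X=1 Z=5 R=10
Draw 4: a1=0.990, a2=1.360, a3=8.250, a4=3.410, a0=14.010; τ=−ln(0.1075)/14.010=0.159 → t=0.419; u2·a0=0.1900·14.010=2.662; a1+a2=2.350 < 2.662 ≤ a1+…+a3=10.600 → R3 fires; X=1 Z=4 R=11
Draw 5: a1=0.792, a2=1.088, a3=7.260, a4=3.751, a0=12.891; τ=−ln(0.5549)/12.891=0.046 → t=0.464; u2·a0=0.6646·12.891=8.567; a1+a2=1.880 < 8.567 ≤ a1+…+a3=9.140 → R3 fires; X=1 Z=3 R=12
Draw 6: a1=0.594, a2=0.816, a3=5.940, a4=4.092, a0=11.442; τ=−ln(0.1309)/11.442=0.178 → t=0.642; u2·a0=0.7594·11.442=8.689; a1+…+a3=7.350 < 8.689 ≤ a1+…+a4=11.442 → R4 fires; X=0 Z=5 R=12
Draw 7: a1=0.990, a2=0.000, a3=9.900, a4=0.000, a0=10.890; τ=−ln(0.3986)/10.890=0.084 → t=0.726; u2·a0=0.4017·10.890=4.375; a1+a2=0.990 < 4.375 ≤ a1+…+a3=10.890 → R3 fires; X=0 Z=4 R=13
Draw 8: a1=0.792, a2=0.000, a3=8.580, a4=0.000, a0=9.372; τ=−ln(0.0278)/9.372=0.382 → t=1.109; u2·a0=0.0772·9.372=0.724 ≤ a1=0.792 → R1 fires; X=2 Z=3 R=13
Draw 9: a1=0.594, a2=1.632, a3=6.435, a4=8.866, a0=17.527; τ=−ln(0.6087)/17.527=0.028 → t=1.137 > T=1.13: stop.
Read off Z at T=1.13: 3

Z at T = 3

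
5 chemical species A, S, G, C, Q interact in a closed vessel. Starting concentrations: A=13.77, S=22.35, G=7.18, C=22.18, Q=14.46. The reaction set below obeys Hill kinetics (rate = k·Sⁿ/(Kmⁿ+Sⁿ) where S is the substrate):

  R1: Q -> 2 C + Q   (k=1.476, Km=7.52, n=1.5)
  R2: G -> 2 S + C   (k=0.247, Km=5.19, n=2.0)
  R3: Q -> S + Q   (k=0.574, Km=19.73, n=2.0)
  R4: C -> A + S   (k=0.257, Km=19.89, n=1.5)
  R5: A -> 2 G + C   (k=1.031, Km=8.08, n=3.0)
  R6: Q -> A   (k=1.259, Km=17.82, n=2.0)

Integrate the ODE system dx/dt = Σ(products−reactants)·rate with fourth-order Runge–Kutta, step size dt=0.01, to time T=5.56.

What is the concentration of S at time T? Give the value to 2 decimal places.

RK4 with dt=0.01: 556 steps to T=5.56. Trajectory (selected grid times):
t=0.00: A=13.77 S=22.35 G=7.18 C=22.18 Q=14.46
t=0.62: A=13.63 S=22.77 G=8.14 C=24.05 Q=14.15
t=1.24: A=13.50 S=23.21 G=9.08 C=25.91 Q=13.86
t=1.85: A=13.36 S=23.65 G=10.00 C=27.73 Q=13.57
t=2.47: A=13.22 S=24.11 G=10.92 C=29.56 Q=13.29
t=3.09: A=13.08 S=24.58 G=11.83 C=31.38 Q=13.01
t=3.71: A=12.94 S=25.05 G=12.73 C=33.19 Q=12.74
t=4.32: A=12.80 S=25.52 G=13.61 C=34.95 Q=12.49
t=4.94: A=12.66 S=26.00 G=14.49 C=36.72 Q=12.23
t=5.56: A=12.52 S=26.49 G=15.37 C=38.47 Q=11.99
Read off S at T=5.56: 26.49

S at T = 26.49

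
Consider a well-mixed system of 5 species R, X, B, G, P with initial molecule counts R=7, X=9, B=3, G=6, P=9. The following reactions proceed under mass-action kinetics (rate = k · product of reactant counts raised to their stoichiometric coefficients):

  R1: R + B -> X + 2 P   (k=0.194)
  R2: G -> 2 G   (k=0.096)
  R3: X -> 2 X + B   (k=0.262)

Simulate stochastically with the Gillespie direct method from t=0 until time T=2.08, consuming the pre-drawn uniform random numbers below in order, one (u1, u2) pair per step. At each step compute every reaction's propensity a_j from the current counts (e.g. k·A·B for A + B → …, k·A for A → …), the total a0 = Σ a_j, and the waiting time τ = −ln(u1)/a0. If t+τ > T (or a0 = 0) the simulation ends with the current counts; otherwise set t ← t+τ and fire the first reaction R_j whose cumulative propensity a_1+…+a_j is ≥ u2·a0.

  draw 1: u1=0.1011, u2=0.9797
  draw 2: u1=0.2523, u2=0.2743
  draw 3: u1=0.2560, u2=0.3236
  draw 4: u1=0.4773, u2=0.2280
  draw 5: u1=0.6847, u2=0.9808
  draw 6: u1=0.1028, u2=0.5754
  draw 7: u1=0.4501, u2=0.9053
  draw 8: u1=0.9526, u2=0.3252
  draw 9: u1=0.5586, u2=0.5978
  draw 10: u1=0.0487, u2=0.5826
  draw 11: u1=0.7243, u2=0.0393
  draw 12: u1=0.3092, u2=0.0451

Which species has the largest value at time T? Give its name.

Dominant species at T: X

t=0.000: R=7 X=9 B=3 G=6 P=9
Draw 1: a1=4.074, a2=0.576, a3=2.358, a0=7.008; τ=−ln(0.1011)/7.008=0.327 → t=0.327; u2·a0=0.9797·7.008=6.866; a1+a2=4.650 < 6.866 ≤ a1+…+a3=7.008 → R3 fires; R=7 X=10 B=4 G=6 P=9
Draw 2: a1=5.432, a2=0.576, a3=2.620, a0=8.628; τ=−ln(0.2523)/8.628=0.160 → t=0.487; u2·a0=0.2743·8.628=2.367 ≤ a1=5.432 → R1 fires; R=6 X=11 B=3 G=6 P=11
Draw 3: a1=3.492, a2=0.576, a3=2.882, a0=6.950; τ=−ln(0.2560)/6.950=0.196 → t=0.683; u2·a0=0.3236·6.950=2.249 ≤ a1=3.492 → R1 fires; R=5 X=12 B=2 G=6 P=13
Draw 4: a1=1.940, a2=0.576, a3=3.144, a0=5.660; τ=−ln(0.4773)/5.660=0.131 → t=0.813; u2·a0=0.2280·5.660=1.290 ≤ a1=1.940 → R1 fires; R=4 X=13 B=1 G=6 P=15
Draw 5: a1=0.776, a2=0.576, a3=3.406, a0=4.758; τ=−ln(0.6847)/4.758=0.080 → t=0.893; u2·a0=0.9808·4.758=4.667; a1+a2=1.352 < 4.667 ≤ a1+…+a3=4.758 → R3 fires; R=4 X=14 B=2 G=6 P=15
Draw 6: a1=1.552, a2=0.576, a3=3.668, a0=5.796; τ=−ln(0.1028)/5.796=0.393 → t=1.285; u2·a0=0.5754·5.796=3.335; a1+a2=2.128 < 3.335 ≤ a1+…+a3=5.796 → R3 fires; R=4 X=15 B=3 G=6 P=15
Draw 7: a1=2.328, a2=0.576, a3=3.930, a0=6.834; τ=−ln(0.4501)/6.834=0.117 → t=1.402; u2·a0=0.9053·6.834=6.187; a1+a2=2.904 < 6.187 ≤ a1+…+a3=6.834 → R3 fires; R=4 X=16 B=4 G=6 P=15
Draw 8: a1=3.104, a2=0.576, a3=4.192, a0=7.872; τ=−ln(0.9526)/7.872=0.006 → t=1.408; u2·a0=0.3252·7.872=2.560 ≤ a1=3.104 → R1 fires; R=3 X=17 B=3 G=6 P=17
Draw 9: a1=1.746, a2=0.576, a3=4.454, a0=6.776; τ=−ln(0.5586)/6.776=0.086 → t=1.494; u2·a0=0.5978·6.776=4.051; a1+a2=2.322 < 4.051 ≤ a1+…+a3=6.776 → R3 fires; R=3 X=18 B=4 G=6 P=17
Draw 10: a1=2.328, a2=0.576, a3=4.716, a0=7.620; τ=−ln(0.0487)/7.620=0.397 → t=1.891; u2·a0=0.5826·7.620=4.439; a1+a2=2.904 < 4.439 ≤ a1+…+a3=7.620 → R3 fires; R=3 X=19 B=5 G=6 P=17
Draw 11: a1=2.910, a2=0.576, a3=4.978, a0=8.464; τ=−ln(0.7243)/8.464=0.038 → t=1.929; u2·a0=0.0393·8.464=0.333 ≤ a1=2.910 → R1 fires; R=2 X=20 B=4 G=6 P=19
Draw 12: a1=1.552, a2=0.576, a3=5.240, a0=7.368; τ=−ln(0.3092)/7.368=0.159 → t=2.088 > T=2.08: stop.
At T=2.08: R=2 X=20 B=4 G=6 P=19; the largest is X.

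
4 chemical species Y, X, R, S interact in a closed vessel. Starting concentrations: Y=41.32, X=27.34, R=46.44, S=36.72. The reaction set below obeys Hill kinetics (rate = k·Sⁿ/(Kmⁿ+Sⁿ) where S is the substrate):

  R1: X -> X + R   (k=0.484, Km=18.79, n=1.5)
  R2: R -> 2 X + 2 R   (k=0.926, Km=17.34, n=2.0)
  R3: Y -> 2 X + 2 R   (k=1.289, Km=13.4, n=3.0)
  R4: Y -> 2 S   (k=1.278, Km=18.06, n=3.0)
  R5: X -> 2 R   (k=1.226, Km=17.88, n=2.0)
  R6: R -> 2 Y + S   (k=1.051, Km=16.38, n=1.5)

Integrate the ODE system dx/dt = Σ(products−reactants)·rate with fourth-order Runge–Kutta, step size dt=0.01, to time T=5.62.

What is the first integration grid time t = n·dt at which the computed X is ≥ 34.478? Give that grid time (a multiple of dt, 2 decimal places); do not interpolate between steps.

RK4 with dt=0.01: 562 steps to T=5.62. Trajectory (selected grid times):
t=0.00: Y=41.32 X=27.34 R=46.44 S=36.72
t=0.62: Y=40.90 X=29.36 R=49.23 S=38.72
t=1.25: Y=40.50 X=31.39 R=52.11 S=40.76
t=1.87: Y=40.11 X=33.39 R=54.99 S=42.78
t=2.20: Y=39.92 X=34.45 R=56.54 S=43.85
t=2.21: Y=39.91 X=34.49 R=56.58 S=43.88
t=2.50: Y=39.74 X=35.42 R=57.95 S=44.82
t=3.12: Y=39.39 X=37.40 R=60.89 S=46.84
t=3.75: Y=39.04 X=39.41 R=63.91 S=48.89
t=4.37: Y=38.71 X=41.38 R=66.90 S=50.91
t=5.00: Y=38.38 X=43.38 R=69.96 S=52.96
t=5.62: Y=38.08 X=45.35 R=72.99 S=54.98
X(2.20)=34.454 < 34.478 but X(2.21)=34.486 ≥ 34.478, so the first grid time is t=2.21.

Threshold first reached at t = 2.21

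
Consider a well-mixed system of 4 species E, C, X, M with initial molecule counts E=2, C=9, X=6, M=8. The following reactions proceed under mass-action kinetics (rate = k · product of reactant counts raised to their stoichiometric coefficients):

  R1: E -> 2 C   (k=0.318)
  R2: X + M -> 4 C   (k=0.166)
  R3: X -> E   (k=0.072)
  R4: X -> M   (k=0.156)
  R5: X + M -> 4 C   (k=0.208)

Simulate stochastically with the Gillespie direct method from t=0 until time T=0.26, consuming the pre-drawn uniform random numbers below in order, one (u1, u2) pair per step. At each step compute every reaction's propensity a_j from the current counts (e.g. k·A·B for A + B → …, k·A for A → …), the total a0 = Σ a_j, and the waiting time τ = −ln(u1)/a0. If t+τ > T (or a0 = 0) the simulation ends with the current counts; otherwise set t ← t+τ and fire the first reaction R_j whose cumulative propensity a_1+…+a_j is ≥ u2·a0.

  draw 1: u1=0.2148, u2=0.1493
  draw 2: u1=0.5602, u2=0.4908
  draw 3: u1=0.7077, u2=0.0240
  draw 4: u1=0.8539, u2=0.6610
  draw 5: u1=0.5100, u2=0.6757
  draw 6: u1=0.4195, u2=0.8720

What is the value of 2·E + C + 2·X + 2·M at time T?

Check how each reaction changes W = 2·E + C + 2·X + 2·M (weight of products minus weight of reactants):
R1: E -> 2 C: (1·2) − (2·1) = 2 − 2 = 0
R2: X + M -> 4 C: (1·4) − (2·1 + 2·1) = 4 − 4 = 0
R3: X -> E: (2·1) − (2·1) = 2 − 2 = 0
R4: X -> M: (2·1) − (2·1) = 2 − 2 = 0
R5: X + M -> 4 C: (1·4) − (2·1 + 2·1) = 4 − 4 = 0
Every reaction leaves W unchanged, so W is conserved and no simulation is needed: W(T) = W(0) = 2·2 + 9 + 2·6 + 2·8 = 41

Value at T = 41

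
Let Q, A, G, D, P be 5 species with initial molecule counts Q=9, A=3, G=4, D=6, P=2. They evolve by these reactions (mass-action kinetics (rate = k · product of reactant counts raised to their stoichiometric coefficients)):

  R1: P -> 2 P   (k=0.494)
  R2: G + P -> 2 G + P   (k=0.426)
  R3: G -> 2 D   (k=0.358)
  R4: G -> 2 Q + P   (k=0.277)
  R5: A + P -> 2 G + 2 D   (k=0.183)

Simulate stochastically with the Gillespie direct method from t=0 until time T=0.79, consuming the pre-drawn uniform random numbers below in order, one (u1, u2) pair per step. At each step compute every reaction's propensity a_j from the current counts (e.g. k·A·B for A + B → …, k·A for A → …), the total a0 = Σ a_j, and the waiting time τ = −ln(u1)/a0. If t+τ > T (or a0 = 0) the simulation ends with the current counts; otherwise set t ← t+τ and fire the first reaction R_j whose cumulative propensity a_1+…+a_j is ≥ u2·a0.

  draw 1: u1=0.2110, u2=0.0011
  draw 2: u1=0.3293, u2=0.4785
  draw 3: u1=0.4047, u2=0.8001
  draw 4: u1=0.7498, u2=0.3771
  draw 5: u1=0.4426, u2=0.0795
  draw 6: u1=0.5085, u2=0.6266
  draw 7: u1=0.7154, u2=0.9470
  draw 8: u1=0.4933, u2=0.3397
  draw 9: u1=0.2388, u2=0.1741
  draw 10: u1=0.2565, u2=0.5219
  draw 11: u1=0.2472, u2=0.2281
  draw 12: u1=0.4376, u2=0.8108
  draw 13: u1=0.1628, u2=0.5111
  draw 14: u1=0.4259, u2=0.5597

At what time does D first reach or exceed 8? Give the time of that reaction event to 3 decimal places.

Threshold first reached at t = 0.491

t=0.000: Q=9 A=3 G=4 D=6 P=2
Draw 1: a1=0.988, a2=3.408, a3=1.432, a4=1.108, a5=1.098, a0=8.034; τ=−ln(0.2110)/8.034=0.194 → t=0.194; u2·a0=0.0011·8.034=0.009 ≤ a1=0.988 → R1 fires; Q=9 A=3 G=4 D=6 P=3
Draw 2: a1=1.482, a2=5.112, a3=1.432, a4=1.108, a5=1.647, a0=10.781; τ=−ln(0.3293)/10.781=0.103 → t=0.297; u2·a0=0.4785·10.781=5.159; a1=1.482 < 5.159 ≤ a1+a2=6.594 → R2 fires; Q=9 A=3 G=5 D=6 P=3
Draw 3: a1=1.482, a2=6.390, a3=1.790, a4=1.385, a5=1.647, a0=12.694; τ=−ln(0.4047)/12.694=0.071 → t=0.368; u2·a0=0.8001·12.694=10.156; a1+…+a3=9.662 < 10.156 ≤ a1+…+a4=11.047 → R4 fires; Q=11 A=3 G=4 D=6 P=4
Draw 4: a1=1.976, a2=6.816, a3=1.432, a4=1.108, a5=2.196, a0=13.528; τ=−ln(0.7498)/13.528=0.021 → t=0.389; u2·a0=0.3771·13.528=5.101; a1=1.976 < 5.101 ≤ a1+a2=8.792 → R2 fires; Q=11 A=3 G=5 D=6 P=4
Draw 5: a1=1.976, a2=8.520, a3=1.790, a4=1.385, a5=2.196, a0=15.867; τ=−ln(0.4426)/15.867=0.051 → t=0.441; u2·a0=0.0795·15.867=1.261 ≤ a1=1.976 → R1 fires; Q=11 A=3 G=5 D=6 P=5
Draw 6: a1=2.470, a2=10.650, a3=1.790, a4=1.385, a5=2.745, a0=19.040; τ=−ln(0.5085)/19.040=0.036 → t=0.476; u2·a0=0.6266·19.040=11.930; a1=2.470 < 11.930 ≤ a1+a2=13.120 → R2 fires; Q=11 A=3 G=6 D=6 P=5
Draw 7: a1=2.470, a2=12.780, a3=2.148, a4=1.662, a5=2.745, a0=21.805; τ=−ln(0.7154)/21.805=0.015 → t=0.491; u2·a0=0.9470·21.805=20.649; a1+…+a4=19.060 < 20.649 ≤ a1+…+a5=21.805 → R5 fires; Q=11 A=2 G=8 D=8 P=4
Draw 8: a1=1.976, a2=13.632, a3=2.864, a4=2.216, a5=1.464, a0=22.152; τ=−ln(0.4933)/22.152=0.032 → t=0.523; u2·a0=0.3397·22.152=7.525; a1=1.976 < 7.525 ≤ a1+a2=15.608 → R2 fires; Q=11 A=2 G=9 D=8 P=4
Draw 9: a1=1.976, a2=15.336, a3=3.222, a4=2.493, a5=1.464, a0=24.491; τ=−ln(0.2388)/24.491=0.058 → t=0.582; u2·a0=0.1741·24.491=4.264; a1=1.976 < 4.264 ≤ a1+a2=17.312 → R2 fires; Q=11 A=2 G=10 D=8 P=4
Draw 10: a1=1.976, a2=17.040, a3=3.580, a4=2.770, a5=1.464, a0=26.830; τ=−ln(0.2565)/26.830=0.051 → t=0.633; u2·a0=0.5219·26.830=14.003; a1=1.976 < 14.003 ≤ a1+a2=19.016 → R2 fires; Q=11 A=2 G=11 D=8 P=4
Draw 11: a1=1.976, a2=18.744, a3=3.938, a4=3.047, a5=1.464, a0=29.169; τ=−ln(0.2472)/29.169=0.048 → t=0.680; u2·a0=0.2281·29.169=6.653; a1=1.976 < 6.653 ≤ a1+a2=20.720 → R2 fires; Q=11 A=2 G=12 D=8 P=4
Draw 12: a1=1.976, a2=20.448, a3=4.296, a4=3.324, a5=1.464, a0=31.508; τ=−ln(0.4376)/31.508=0.026 → t=0.707; u2·a0=0.8108·31.508=25.547; a1+a2=22.424 < 25.547 ≤ a1+…+a3=26.720 → R3 fires; Q=11 A=2 G=11 D=10 P=4
Draw 13: a1=1.976, a2=18.744, a3=3.938, a4=3.047, a5=1.464, a0=29.169; τ=−ln(0.1628)/29.169=0.062 → t=0.769; u2·a0=0.5111·29.169=14.908; a1=1.976 < 14.908 ≤ a1+a2=20.720 → R2 fires; Q=11 A=2 G=12 D=10 P=4
Draw 14: a1=1.976, a2=20.448, a3=4.296, a4=3.324, a5=1.464, a0=31.508; τ=−ln(0.4259)/31.508=0.027 → t=0.796 > T=0.79: stop.
D first becomes ≥ 8 when it reaches 8 at the event at t=0.491.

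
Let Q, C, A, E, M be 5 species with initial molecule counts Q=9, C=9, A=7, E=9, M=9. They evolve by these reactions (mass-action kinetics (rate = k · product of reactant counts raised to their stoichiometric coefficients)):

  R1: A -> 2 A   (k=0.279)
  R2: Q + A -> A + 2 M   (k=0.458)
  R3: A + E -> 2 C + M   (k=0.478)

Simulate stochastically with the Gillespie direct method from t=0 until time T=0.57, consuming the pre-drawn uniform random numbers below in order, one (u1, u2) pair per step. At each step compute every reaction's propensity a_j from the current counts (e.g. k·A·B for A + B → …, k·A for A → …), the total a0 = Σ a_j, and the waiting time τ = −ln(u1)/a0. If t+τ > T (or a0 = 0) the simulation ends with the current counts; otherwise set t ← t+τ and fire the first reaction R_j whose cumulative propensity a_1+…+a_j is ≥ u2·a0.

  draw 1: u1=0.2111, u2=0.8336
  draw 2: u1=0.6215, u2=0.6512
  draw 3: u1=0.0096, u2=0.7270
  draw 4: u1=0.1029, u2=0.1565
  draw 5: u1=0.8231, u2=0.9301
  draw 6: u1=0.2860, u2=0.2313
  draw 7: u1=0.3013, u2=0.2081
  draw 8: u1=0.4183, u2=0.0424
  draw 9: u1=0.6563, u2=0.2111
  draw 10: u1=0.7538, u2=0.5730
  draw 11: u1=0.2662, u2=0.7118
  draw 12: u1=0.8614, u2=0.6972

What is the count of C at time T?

t=0.000: Q=9 C=9 A=7 E=9 M=9
Draw 1: a1=1.953, a2=28.854, a3=30.114, a0=60.921; τ=−ln(0.2111)/60.921=0.026 → t=0.026; u2·a0=0.8336·60.921=50.784; a1+a2=30.807 < 50.784 ≤ a1+…+a3=60.921 → R3 fires; Q=9 C=11 A=6 E=8 M=10
Draw 2: a1=1.674, a2=24.732, a3=22.944, a0=49.350; τ=−ln(0.6215)/49.350=0.010 → t=0.035; u2·a0=0.6512·49.350=32.137; a1+a2=26.406 < 32.137 ≤ a1+…+a3=49.350 → R3 fires; Q=9 C=13 A=5 E=7 M=11
Draw 3: a1=1.395, a2=20.610, a3=16.730, a0=38.735; τ=−ln(0.0096)/38.735=0.120 → t=0.155; u2·a0=0.7270·38.735=28.160; a1+a2=22.005 < 28.160 ≤ a1+…+a3=38.735 → R3 fires; Q=9 C=15 A=4 E=6 M=12
Draw 4: a1=1.116, a2=16.488, a3=11.472, a0=29.076; τ=−ln(0.1029)/29.076=0.078 → t=0.233; u2·a0=0.1565·29.076=4.550; a1=1.116 < 4.550 ≤ a1+a2=17.604 → R2 fires; Q=8 C=15 A=4 E=6 M=14
Draw 5: a1=1.116, a2=14.656, a3=11.472, a0=27.244; τ=−ln(0.8231)/27.244=0.007 → t=0.240; u2·a0=0.9301·27.244=25.340; a1+a2=15.772 < 25.340 ≤ a1+…+a3=27.244 → R3 fires; Q=8 C=17 A=3 E=5 M=15
Draw 6: a1=0.837, a2=10.992, a3=7.170, a0=18.999; τ=−ln(0.2860)/18.999=0.066 → t=0.306; u2·a0=0.2313·18.999=4.394; a1=0.837 < 4.394 ≤ a1+a2=11.829 → R2 fires; Q=7 C=17 A=3 E=5 M=17
Draw 7: a1=0.837, a2=9.618, a3=7.170, a0=17.625; τ=−ln(0.3013)/17.625=0.068 → t=0.374; u2·a0=0.2081·17.625=3.668; a1=0.837 < 3.668 ≤ a1+a2=10.455 → R2 fires; Q=6 C=17 A=3 E=5 M=19
Draw 8: a1=0.837, a2=8.244, a3=7.170, a0=16.251; τ=−ln(0.4183)/16.251=0.054 → t=0.428; u2·a0=0.0424·16.251=0.689 ≤ a1=0.837 → R1 fires; Q=6 C=17 A=4 E=5 M=19
Draw 9: a1=1.116, a2=10.992, a3=9.560, a0=21.668; τ=−ln(0.6563)/21.668=0.019 → t=0.447; u2·a0=0.2111·21.668=4.574; a1=1.116 < 4.574 ≤ a1+a2=12.108 → R2 fires; Q=5 C=17 A=4 E=5 M=21
Draw 10: a1=1.116, a2=9.160, a3=9.560, a0=19.836; τ=−ln(0.7538)/19.836=0.014 → t=0.462; u2·a0=0.5730·19.836=11.366; a1+a2=10.276 < 11.366 ≤ a1+…+a3=19.836 → R3 fires; Q=5 C=19 A=3 E=4 M=22
Draw 11: a1=0.837, a2=6.870, a3=5.736, a0=13.443; τ=−ln(0.2662)/13.443=0.098 → t=0.560; u2·a0=0.7118·13.443=9.569; a1+a2=7.707 < 9.569 ≤ a1+…+a3=13.443 → R3 fires; Q=5 C=21 A=2 E=3 M=23
Draw 12: a1=0.558, a2=4.580, a3=2.868, a0=8.006; τ=−ln(0.8614)/8.006=0.019 → t=0.579 > T=0.57: stop.
Read off C at T=0.57: 21

C at T = 21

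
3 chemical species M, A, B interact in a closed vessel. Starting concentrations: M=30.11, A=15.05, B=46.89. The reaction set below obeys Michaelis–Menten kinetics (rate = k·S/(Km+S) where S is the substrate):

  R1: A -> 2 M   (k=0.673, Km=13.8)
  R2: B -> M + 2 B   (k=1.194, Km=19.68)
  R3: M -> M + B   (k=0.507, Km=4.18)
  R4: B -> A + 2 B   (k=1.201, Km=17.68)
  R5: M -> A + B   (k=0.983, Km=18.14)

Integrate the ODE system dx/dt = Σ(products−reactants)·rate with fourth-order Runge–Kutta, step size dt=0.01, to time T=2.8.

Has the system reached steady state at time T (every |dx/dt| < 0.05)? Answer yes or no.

RK4 with dt=0.01: 280 steps to T=2.8. Trajectory (selected grid times):
t=0.00: M=30.11 A=15.05 B=46.89
t=0.31: M=30.40 A=15.40 B=47.75
t=0.62: M=30.69 A=15.76 B=48.62
t=0.93: M=30.99 A=16.11 B=49.48
t=1.24: M=31.29 A=16.46 B=50.36
t=1.56: M=31.60 A=16.83 B=51.26
t=1.87: M=31.90 A=17.19 B=52.14
t=2.18: M=32.21 A=17.54 B=53.02
t=2.49: M=32.52 A=17.90 B=53.90
t=2.80: M=32.83 A=18.26 B=54.79
Rates at T: R1=0.3833, R2=0.8785, R3=0.4497, R4=0.9080, R5=0.6332
dx/dt at T (Σ net stoichiometry × rate): M=+1.0119, A=+1.1579, B=+2.8694
Largest |dx/dt| is |+2.8694| (B) ≥ 0.05 → not steady.

Steady state at T: no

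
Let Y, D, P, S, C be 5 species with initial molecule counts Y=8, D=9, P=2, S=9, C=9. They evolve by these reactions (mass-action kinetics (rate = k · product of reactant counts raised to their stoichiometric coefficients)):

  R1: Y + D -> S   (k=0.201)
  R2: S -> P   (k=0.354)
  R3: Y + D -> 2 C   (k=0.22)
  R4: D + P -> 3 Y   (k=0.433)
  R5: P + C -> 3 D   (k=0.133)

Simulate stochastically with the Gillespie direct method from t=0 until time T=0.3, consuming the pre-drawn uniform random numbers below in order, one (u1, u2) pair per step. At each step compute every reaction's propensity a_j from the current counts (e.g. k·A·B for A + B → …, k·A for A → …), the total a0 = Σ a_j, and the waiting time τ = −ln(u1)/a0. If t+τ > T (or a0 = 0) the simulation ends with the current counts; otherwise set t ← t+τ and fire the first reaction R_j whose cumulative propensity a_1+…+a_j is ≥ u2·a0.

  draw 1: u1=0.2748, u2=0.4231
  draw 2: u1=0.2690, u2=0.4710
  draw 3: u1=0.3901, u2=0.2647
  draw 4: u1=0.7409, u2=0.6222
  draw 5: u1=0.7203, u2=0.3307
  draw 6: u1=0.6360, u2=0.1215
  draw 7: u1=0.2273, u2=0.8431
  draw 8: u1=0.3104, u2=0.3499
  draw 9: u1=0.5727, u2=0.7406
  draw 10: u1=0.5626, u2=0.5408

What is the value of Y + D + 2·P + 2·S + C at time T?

Value at T = 48

Check how each reaction changes W = Y + D + 2·P + 2·S + C (weight of products minus weight of reactants):
R1: Y + D -> S: (2·1) − (1·1 + 1·1) = 2 − 2 = 0
R2: S -> P: (2·1) − (2·1) = 2 − 2 = 0
R3: Y + D -> 2 C: (1·2) − (1·1 + 1·1) = 2 − 2 = 0
R4: D + P -> 3 Y: (1·3) − (1·1 + 2·1) = 3 − 3 = 0
R5: P + C -> 3 D: (1·3) − (2·1 + 1·1) = 3 − 3 = 0
Every reaction leaves W unchanged, so W is conserved and no simulation is needed: W(T) = W(0) = 8 + 9 + 2·2 + 2·9 + 9 = 48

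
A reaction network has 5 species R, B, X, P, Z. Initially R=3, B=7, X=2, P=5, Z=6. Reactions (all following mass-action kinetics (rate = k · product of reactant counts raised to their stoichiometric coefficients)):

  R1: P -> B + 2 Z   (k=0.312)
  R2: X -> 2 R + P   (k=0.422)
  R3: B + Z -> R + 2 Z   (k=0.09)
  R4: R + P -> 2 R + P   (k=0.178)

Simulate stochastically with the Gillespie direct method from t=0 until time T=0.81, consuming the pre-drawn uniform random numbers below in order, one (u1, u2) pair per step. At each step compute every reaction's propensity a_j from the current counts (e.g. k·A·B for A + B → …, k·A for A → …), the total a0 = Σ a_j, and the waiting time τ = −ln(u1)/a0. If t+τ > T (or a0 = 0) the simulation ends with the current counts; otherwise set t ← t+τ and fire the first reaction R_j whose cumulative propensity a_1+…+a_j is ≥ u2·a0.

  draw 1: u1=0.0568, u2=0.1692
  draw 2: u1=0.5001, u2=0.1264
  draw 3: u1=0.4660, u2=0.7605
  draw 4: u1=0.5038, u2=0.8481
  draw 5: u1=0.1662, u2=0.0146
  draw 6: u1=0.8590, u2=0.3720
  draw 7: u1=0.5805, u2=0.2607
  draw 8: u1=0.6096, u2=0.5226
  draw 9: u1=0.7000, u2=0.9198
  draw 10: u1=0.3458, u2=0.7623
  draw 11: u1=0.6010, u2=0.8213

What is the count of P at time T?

t=0.000: R=3 B=7 X=2 P=5 Z=6
Draw 1: a1=1.560, a2=0.844, a3=3.780, a4=2.670, a0=8.854; τ=−ln(0.0568)/8.854=0.324 → t=0.324; u2·a0=0.1692·8.854=1.498 ≤ a1=1.560 → R1 fires; R=3 B=8 X=2 P=4 Z=8
Draw 2: a1=1.248, a2=0.844, a3=5.760, a4=2.136, a0=9.988; τ=−ln(0.5001)/9.988=0.069 → t=0.393; u2·a0=0.1264·9.988=1.262; a1=1.248 < 1.262 ≤ a1+a2=2.092 → R2 fires; R=5 B=8 X=1 P=5 Z=8
Draw 3: a1=1.560, a2=0.422, a3=5.760, a4=4.450, a0=12.192; τ=−ln(0.4660)/12.192=0.063 → t=0.456; u2·a0=0.7605·12.192=9.272; a1+…+a3=7.742 < 9.272 ≤ a1+…+a4=12.192 → R4 fires; R=6 B=8 X=1 P=5 Z=8
Draw 4: a1=1.560, a2=0.422, a3=5.760, a4=5.340, a0=13.082; τ=−ln(0.5038)/13.082=0.052 → t=0.508; u2·a0=0.8481·13.082=11.095; a1+…+a3=7.742 < 11.095 ≤ a1+…+a4=13.082 → R4 fires; R=7 B=8 X=1 P=5 Z=8
Draw 5: a1=1.560, a2=0.422, a3=5.760, a4=6.230, a0=13.972; τ=−ln(0.1662)/13.972=0.128 → t=0.637; u2·a0=0.0146·13.972=0.204 ≤ a1=1.560 → R1 fires; R=7 B=9 X=1 P=4 Z=10
Draw 6: a1=1.248, a2=0.422, a3=8.100, a4=4.984, a0=14.754; τ=−ln(0.8590)/14.754=0.010 → t=0.647; u2·a0=0.3720·14.754=5.488; a1+a2=1.670 < 5.488 ≤ a1+…+a3=9.770 → R3 fires; R=8 B=8 X=1 P=4 Z=11
Draw 7: a1=1.248, a2=0.422, a3=7.920, a4=5.696, a0=15.286; τ=−ln(0.5805)/15.286=0.036 → t=0.683; u2·a0=0.2607·15.286=3.985; a1+a2=1.670 < 3.985 ≤ a1+…+a3=9.590 → R3 fires; R=9 B=7 X=1 P=4 Z=12
Draw 8: a1=1.248, a2=0.422, a3=7.560, a4=6.408, a0=15.638; τ=−ln(0.6096)/15.638=0.032 → t=0.714; u2·a0=0.5226·15.638=8.172; a1+a2=1.670 < 8.172 ≤ a1+…+a3=9.230 → R3 fires; R=10 B=6 X=1 P=4 Z=13
Draw 9: a1=1.248, a2=0.422, a3=7.020, a4=7.120, a0=15.810; τ=−ln(0.7000)/15.810=0.023 → t=0.737; u2·a0=0.9198·15.810=14.542; a1+…+a3=8.690 < 14.542 ≤ a1+…+a4=15.810 → R4 fires; R=11 B=6 X=1 P=4 Z=13
Draw 10: a1=1.248, a2=0.422, a3=7.020, a4=7.832, a0=16.522; τ=−ln(0.3458)/16.522=0.064 → t=0.801; u2·a0=0.7623·16.522=12.595; a1+…+a3=8.690 < 12.595 ≤ a1+…+a4=16.522 → R4 fires; R=12 B=6 X=1 P=4 Z=13
Draw 11: a1=1.248, a2=0.422, a3=7.020, a4=8.544, a0=17.234; τ=−ln(0.6010)/17.234=0.030 → t=0.831 > T=0.81: stop.
Read off P at T=0.81: 4

P at T = 4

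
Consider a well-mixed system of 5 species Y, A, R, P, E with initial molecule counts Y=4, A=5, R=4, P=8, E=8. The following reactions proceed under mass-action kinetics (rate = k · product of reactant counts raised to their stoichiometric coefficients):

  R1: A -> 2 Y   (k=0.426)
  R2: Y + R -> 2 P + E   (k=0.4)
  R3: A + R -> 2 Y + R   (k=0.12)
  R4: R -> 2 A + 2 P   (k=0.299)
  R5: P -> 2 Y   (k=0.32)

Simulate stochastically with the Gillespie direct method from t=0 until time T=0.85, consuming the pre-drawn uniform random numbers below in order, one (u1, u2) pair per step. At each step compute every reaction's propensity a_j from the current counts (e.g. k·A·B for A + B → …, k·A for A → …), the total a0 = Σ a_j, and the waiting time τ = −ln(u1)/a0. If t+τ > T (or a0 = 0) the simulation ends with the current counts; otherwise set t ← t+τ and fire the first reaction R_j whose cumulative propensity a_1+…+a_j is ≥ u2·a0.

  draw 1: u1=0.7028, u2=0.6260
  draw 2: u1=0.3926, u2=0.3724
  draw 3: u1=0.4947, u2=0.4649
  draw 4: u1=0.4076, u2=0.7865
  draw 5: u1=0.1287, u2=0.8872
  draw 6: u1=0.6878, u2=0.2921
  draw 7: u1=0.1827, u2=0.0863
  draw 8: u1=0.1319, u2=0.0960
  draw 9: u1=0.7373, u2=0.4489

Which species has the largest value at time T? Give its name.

t=0.000: Y=4 A=5 R=4 P=8 E=8
Draw 1: a1=2.130, a2=6.400, a3=2.400, a4=1.196, a5=2.560, a0=14.686; τ=−ln(0.7028)/14.686=0.024 → t=0.024; u2·a0=0.6260·14.686=9.193; a1+a2=8.530 < 9.193 ≤ a1+…+a3=10.930 → R3 fires; Y=6 A=4 R=4 P=8 E=8
Draw 2: a1=1.704, a2=9.600, a3=1.920, a4=1.196, a5=2.560, a0=16.980; τ=−ln(0.3926)/16.980=0.055 → t=0.079; u2·a0=0.3724·16.980=6.323; a1=1.704 < 6.323 ≤ a1+a2=11.304 → R2 fires; Y=5 A=4 R=3 P=10 E=9
Draw 3: a1=1.704, a2=6.000, a3=1.440, a4=0.897, a5=3.200, a0=13.241; τ=−ln(0.4947)/13.241=0.053 → t=0.132; u2·a0=0.4649·13.241=6.156; a1=1.704 < 6.156 ≤ a1+a2=7.704 → R2 fires; Y=4 A=4 R=2 P=12 E=10
Draw 4: a1=1.704, a2=3.200, a3=0.960, a4=0.598, a5=3.840, a0=10.302; τ=−ln(0.4076)/10.302=0.087 → t=0.219; u2·a0=0.7865·10.302=8.103; a1+…+a4=6.462 < 8.103 ≤ a1+…+a5=10.302 → R5 fires; Y=6 A=4 R=2 P=11 E=10
Draw 5: a1=1.704, a2=4.800, a3=0.960, a4=0.598, a5=3.520, a0=11.582; τ=−ln(0.1287)/11.582=0.177 → t=0.396; u2·a0=0.8872·11.582=10.276; a1+…+a4=8.062 < 10.276 ≤ a1+…+a5=11.582 → R5 fires; Y=8 A=4 R=2 P=10 E=10
Draw 6: a1=1.704, a2=6.400, a3=0.960, a4=0.598, a5=3.200, a0=12.862; τ=−ln(0.6878)/12.862=0.029 → t=0.425; u2·a0=0.2921·12.862=3.757; a1=1.704 < 3.757 ≤ a1+a2=8.104 → R2 fires; Y=7 A=4 R=1 P=12 E=11
Draw 7: a1=1.704, a2=2.800, a3=0.480, a4=0.299, a5=3.840, a0=9.123; τ=−ln(0.1827)/9.123=0.186 → t=0.612; u2·a0=0.0863·9.123=0.787 ≤ a1=1.704 → R1 fires; Y=9 A=3 R=1 P=12 E=11
Draw 8: a1=1.278, a2=3.600, a3=0.360, a4=0.299, a5=3.840, a0=9.377; τ=−ln(0.1319)/9.377=0.216 → t=0.828; u2·a0=0.0960·9.377=0.900 ≤ a1=1.278 → R1 fires; Y=11 A=2 R=1 P=12 E=11
Draw 9: a1=0.852, a2=4.400, a3=0.240, a4=0.299, a5=3.840, a0=9.631; τ=−ln(0.7373)/9.631=0.032 → t=0.859 > T=0.85: stop.
At T=0.85: Y=11 A=2 R=1 P=12 E=11; the largest is P.

Dominant species at T: P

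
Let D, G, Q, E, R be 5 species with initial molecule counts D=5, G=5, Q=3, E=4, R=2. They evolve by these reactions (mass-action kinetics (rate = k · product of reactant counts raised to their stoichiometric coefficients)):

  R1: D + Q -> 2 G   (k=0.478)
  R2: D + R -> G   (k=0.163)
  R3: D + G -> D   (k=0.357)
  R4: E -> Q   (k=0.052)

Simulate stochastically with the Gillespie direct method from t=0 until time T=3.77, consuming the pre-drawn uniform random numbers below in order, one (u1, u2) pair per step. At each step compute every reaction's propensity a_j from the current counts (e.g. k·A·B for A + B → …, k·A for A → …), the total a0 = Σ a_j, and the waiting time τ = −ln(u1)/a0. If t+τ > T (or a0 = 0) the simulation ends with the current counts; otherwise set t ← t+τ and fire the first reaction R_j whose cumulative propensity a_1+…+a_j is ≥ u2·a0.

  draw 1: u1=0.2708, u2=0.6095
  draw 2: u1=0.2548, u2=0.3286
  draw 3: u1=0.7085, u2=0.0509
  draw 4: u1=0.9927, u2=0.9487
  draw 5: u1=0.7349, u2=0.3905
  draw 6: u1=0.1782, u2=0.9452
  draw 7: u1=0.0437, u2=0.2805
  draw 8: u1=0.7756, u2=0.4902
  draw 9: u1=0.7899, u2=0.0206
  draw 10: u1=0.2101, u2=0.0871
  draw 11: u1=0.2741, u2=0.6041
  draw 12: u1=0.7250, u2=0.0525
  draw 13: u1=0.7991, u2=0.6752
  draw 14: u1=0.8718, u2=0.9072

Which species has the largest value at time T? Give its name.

t=0.000: D=5 G=5 Q=3 E=4 R=2
Draw 1: a1=7.170, a2=1.630, a3=8.925, a4=0.208, a0=17.933; τ=−ln(0.2708)/17.933=0.073 → t=0.073; u2·a0=0.6095·17.933=10.930; a1+a2=8.800 < 10.930 ≤ a1+…+a3=17.725 → R3 fires; D=5 G=4 Q=3 E=4 R=2
Draw 2: a1=7.170, a2=1.630, a3=7.140, a4=0.208, a0=16.148; τ=−ln(0.2548)/16.148=0.085 → t=0.158; u2·a0=0.3286·16.148=5.306 ≤ a1=7.170 → R1 fires; D=4 G=6 Q=2 E=4 R=2
Draw 3: a1=3.824, a2=1.304, a3=8.568, a4=0.208, a0=13.904; τ=−ln(0.7085)/13.904=0.025 → t=0.182; u2·a0=0.0509·13.904=0.708 ≤ a1=3.824 → R1 fires; D=3 G=8 Q=1 E=4 R=2
Draw 4: a1=1.434, a2=0.978, a3=8.568, a4=0.208, a0=11.188; τ=−ln(0.9927)/11.188=0.001 → t=0.183; u2·a0=0.9487·11.188=10.614; a1+a2=2.412 < 10.614 ≤ a1+…+a3=10.980 → R3 fires; D=3 G=7 Q=1 E=4 R=2
Draw 5: a1=1.434, a2=0.978, a3=7.497, a4=0.208, a0=10.117; τ=−ln(0.7349)/10.117=0.030 → t=0.213; u2·a0=0.3905·10.117=3.951; a1+a2=2.412 < 3.951 ≤ a1+…+a3=9.909 → R3 fires; D=3 G=6 Q=1 E=4 R=2
Draw 6: a1=1.434, a2=0.978, a3=6.426, a4=0.208, a0=9.046; τ=−ln(0.1782)/9.046=0.191 → t=0.404; u2·a0=0.9452·9.046=8.550; a1+a2=2.412 < 8.550 ≤ a1+…+a3=8.838 → R3 fires; D=3 G=5 Q=1 E=4 R=2
Draw 7: a1=1.434, a2=0.978, a3=5.355, a4=0.208, a0=7.975; τ=−ln(0.0437)/7.975=0.393 → t=0.797; u2·a0=0.2805·7.975=2.237; a1=1.434 < 2.237 ≤ a1+a2=2.412 → R2 fires; D=2 G=6 Q=1 E=4 R=1
Draw 8: a1=0.956, a2=0.326, a3=4.284, a4=0.208, a0=5.774; τ=−ln(0.7756)/5.774=0.044 → t=0.841; u2·a0=0.4902·5.774=2.830; a1+a2=1.282 < 2.830 ≤ a1+…+a3=5.566 → R3 fires; D=2 G=5 Q=1 E=4 R=1
Draw 9: a1=0.956, a2=0.326, a3=3.570, a4=0.208, a0=5.060; τ=−ln(0.7899)/5.060=0.047 → t=0.887; u2·a0=0.0206·5.060=0.104 ≤ a1=0.956 → R1 fires; D=1 G=7 Q=0 E=4 R=1
Draw 10: a1=0.000, a2=0.163, a3=2.499, a4=0.208, a0=2.870; τ=−ln(0.2101)/2.870=0.544 → t=1.431; u2·a0=0.0871·2.870=0.250; a1+a2=0.163 < 0.250 ≤ a1+…+a3=2.662 → R3 fires; D=1 G=6 Q=0 E=4 R=1
Draw 11: a1=0.000, a2=0.163, a3=2.142, a4=0.208, a0=2.513; τ=−ln(0.2741)/2.513=0.515 → t=1.946; u2·a0=0.6041·2.513=1.518; a1+a2=0.163 < 1.518 ≤ a1+…+a3=2.305 → R3 fires; D=1 G=5 Q=0 E=4 R=1
Draw 12: a1=0.000, a2=0.163, a3=1.785, a4=0.208, a0=2.156; τ=−ln(0.7250)/2.156=0.149 → t=2.095; u2·a0=0.0525·2.156=0.113; a1=0.000 < 0.113 ≤ a1+a2=0.163 → R2 fires; D=0 G=6 Q=0 E=4 R=0
Draw 13: a1=0.000, a2=0.000, a3=0.000, a4=0.208, a0=0.208; τ=−ln(0.7991)/0.208=1.078 → t=3.173; u2·a0=0.6752·0.208=0.140; a1+…+a3=0.000 < 0.140 ≤ a1+…+a4=0.208 → R4 fires; D=0 G=6 Q=1 E=3 R=0
Draw 14: a1=0.000, a2=0.000, a3=0.000, a4=0.156, a0=0.156; τ=−ln(0.8718)/0.156=0.879 → t=4.053 > T=3.77: stop.
At T=3.77: D=0 G=6 Q=1 E=3 R=0; the largest is G.

Dominant species at T: G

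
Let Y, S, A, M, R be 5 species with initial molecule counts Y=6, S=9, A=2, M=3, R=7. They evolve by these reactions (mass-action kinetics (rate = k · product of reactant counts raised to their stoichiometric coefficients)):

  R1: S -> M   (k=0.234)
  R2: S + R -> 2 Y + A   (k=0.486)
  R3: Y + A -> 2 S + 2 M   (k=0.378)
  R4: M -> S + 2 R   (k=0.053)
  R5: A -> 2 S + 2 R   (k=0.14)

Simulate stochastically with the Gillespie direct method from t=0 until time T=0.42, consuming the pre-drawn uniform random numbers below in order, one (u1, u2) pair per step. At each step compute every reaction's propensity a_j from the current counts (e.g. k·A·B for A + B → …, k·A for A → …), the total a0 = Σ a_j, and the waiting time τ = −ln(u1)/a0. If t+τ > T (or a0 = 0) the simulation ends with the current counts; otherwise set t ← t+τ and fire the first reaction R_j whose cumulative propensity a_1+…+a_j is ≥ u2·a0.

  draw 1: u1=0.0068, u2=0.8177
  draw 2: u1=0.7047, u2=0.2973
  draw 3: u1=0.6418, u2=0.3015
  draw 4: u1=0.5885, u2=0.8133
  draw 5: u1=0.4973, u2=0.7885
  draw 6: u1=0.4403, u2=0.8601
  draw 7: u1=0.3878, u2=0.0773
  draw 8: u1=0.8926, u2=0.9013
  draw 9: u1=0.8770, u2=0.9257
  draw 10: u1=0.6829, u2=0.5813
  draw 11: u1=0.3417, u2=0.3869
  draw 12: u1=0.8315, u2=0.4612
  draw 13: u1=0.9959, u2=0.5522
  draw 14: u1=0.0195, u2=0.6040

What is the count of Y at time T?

t=0.000: Y=6 S=9 A=2 M=3 R=7
Draw 1: a1=2.106, a2=30.618, a3=4.536, a4=0.159, a5=0.280, a0=37.699; τ=−ln(0.0068)/37.699=0.132 → t=0.132; u2·a0=0.8177·37.699=30.826; a1=2.106 < 30.826 ≤ a1+a2=32.724 → R2 fires; Y=8 S=8 A=3 M=3 R=6
Draw 2: a1=1.872, a2=23.328, a3=9.072, a4=0.159, a5=0.420, a0=34.851; τ=−ln(0.7047)/34.851=0.010 → t=0.142; u2·a0=0.2973·34.851=10.361; a1=1.872 < 10.361 ≤ a1+a2=25.200 → R2 fires; Y=10 S=7 A=4 M=3 R=5
Draw 3: a1=1.638, a2=17.010, a3=15.120, a4=0.159, a5=0.560, a0=34.487; τ=−ln(0.6418)/34.487=0.013 → t=0.155; u2·a0=0.3015·34.487=10.398; a1=1.638 < 10.398 ≤ a1+a2=18.648 → R2 fires; Y=12 S=6 A=5 M=3 R=4
Draw 4: a1=1.404, a2=11.664, a3=22.680, a4=0.159, a5=0.700, a0=36.607; τ=−ln(0.5885)/36.607=0.014 → t=0.170; u2·a0=0.8133·36.607=29.772; a1+a2=13.068 < 29.772 ≤ a1+…+a3=35.748 → R3 fires; Y=11 S=8 A=4 M=5 R=4
Draw 5: a1=1.872, a2=15.552, a3=16.632, a4=0.265, a5=0.560, a0=34.881; τ=−ln(0.4973)/34.881=0.020 → t=0.190; u2·a0=0.7885·34.881=27.504; a1+a2=17.424 < 27.504 ≤ a1+…+a3=34.056 → R3 fires; Y=10 S=10 A=3 M=7 R=4
Draw 6: a1=2.340, a2=19.440, a3=11.340, a4=0.371, a5=0.420, a0=33.911; τ=−ln(0.4403)/33.911=0.024 → t=0.214; u2·a0=0.8601·33.911=29.167; a1+a2=21.780 < 29.167 ≤ a1+…+a3=33.120 → R3 fires; Y=9 S=12 A=2 M=9 R=4
Draw 7: a1=2.808, a2=23.328, a3=6.804, a4=0.477, a5=0.280, a0=33.697; τ=−ln(0.3878)/33.697=0.028 → t=0.242; u2·a0=0.0773·33.697=2.605 ≤ a1=2.808 → R1 fires; Y=9 S=11 A=2 M=10 R=4
Draw 8: a1=2.574, a2=21.384, a3=6.804, a4=0.530, a5=0.280, a0=31.572; τ=−ln(0.8926)/31.572=0.004 → t=0.246; u2·a0=0.9013·31.572=28.456; a1+a2=23.958 < 28.456 ≤ a1+…+a3=30.762 → R3 fires; Y=8 S=13 A=1 M=12 R=4
Draw 9: a1=3.042, a2=25.272, a3=3.024, a4=0.636, a5=0.140, a0=32.114; τ=−ln(0.8770)/32.114=0.004 → t=0.250; u2·a0=0.9257·32.114=29.728; a1+a2=28.314 < 29.728 ≤ a1+…+a3=31.338 → R3 fires; Y=7 S=15 A=0 M=14 R=4
Draw 10: a1=3.510, a2=29.160, a3=0.000, a4=0.742, a5=0.000, a0=33.412; τ=−ln(0.6829)/33.412=0.011 → t=0.261; u2·a0=0.5813·33.412=19.422; a1=3.510 < 19.422 ≤ a1+a2=32.670 → R2 fires; Y=9 S=14 A=1 M=14 R=3
Draw 11: a1=3.276, a2=20.412, a3=3.402, a4=0.742, a5=0.140, a0=27.972; τ=−ln(0.3417)/27.972=0.038 → t=0.300; u2·a0=0.3869·27.972=10.822; a1=3.276 < 10.822 ≤ a1+a2=23.688 → R2 fires; Y=11 S=13 A=2 M=14 R=2
Draw 12: a1=3.042, a2=12.636, a3=8.316, a4=0.742, a5=0.280, a0=25.016; τ=−ln(0.8315)/25.016=0.007 → t=0.307; u2·a0=0.4612·25.016=11.537; a1=3.042 < 11.537 ≤ a1+a2=15.678 → R2 fires; Y=13 S=12 A=3 M=14 R=1
Draw 13: a1=2.808, a2=5.832, a3=14.742, a4=0.742, a5=0.420, a0=24.544; τ=−ln(0.9959)/24.544=0.000 → t=0.307; u2·a0=0.5522·24.544=13.553; a1+a2=8.640 < 13.553 ≤ a1+…+a3=23.382 → R3 fires; Y=12 S=14 A=2 M=16 R=1
Draw 14: a1=3.276, a2=6.804, a3=9.072, a4=0.848, a5=0.280, a0=20.280; τ=−ln(0.0195)/20.280=0.194 → t=0.501 > T=0.42: stop.
Read off Y at T=0.42: 12

Y at T = 12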